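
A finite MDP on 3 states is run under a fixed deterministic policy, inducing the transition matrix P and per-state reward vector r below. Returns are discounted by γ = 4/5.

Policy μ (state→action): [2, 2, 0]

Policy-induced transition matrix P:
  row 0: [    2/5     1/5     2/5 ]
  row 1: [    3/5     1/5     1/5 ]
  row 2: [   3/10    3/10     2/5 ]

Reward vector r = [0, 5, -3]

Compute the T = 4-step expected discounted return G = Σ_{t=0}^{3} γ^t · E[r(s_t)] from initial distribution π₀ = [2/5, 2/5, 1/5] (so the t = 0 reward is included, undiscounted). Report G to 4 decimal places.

t=0: π = [0.4000, 0.4000, 0.2000], E[r] = 1.4000, γ^t·E[r] = 1.400000, running G = 1.400000
t=1: π = [0.4600, 0.2200, 0.3200], E[r] = 0.1400, γ^t·E[r] = 0.112000, running G = 1.512000
t=2: π = [0.4120, 0.2320, 0.3560], E[r] = 0.0920, γ^t·E[r] = 0.058880, running G = 1.570880
t=3: π = [0.4108, 0.2356, 0.3536], E[r] = 0.1172, γ^t·E[r] = 0.060006, running G = 1.630886

G = 1.6309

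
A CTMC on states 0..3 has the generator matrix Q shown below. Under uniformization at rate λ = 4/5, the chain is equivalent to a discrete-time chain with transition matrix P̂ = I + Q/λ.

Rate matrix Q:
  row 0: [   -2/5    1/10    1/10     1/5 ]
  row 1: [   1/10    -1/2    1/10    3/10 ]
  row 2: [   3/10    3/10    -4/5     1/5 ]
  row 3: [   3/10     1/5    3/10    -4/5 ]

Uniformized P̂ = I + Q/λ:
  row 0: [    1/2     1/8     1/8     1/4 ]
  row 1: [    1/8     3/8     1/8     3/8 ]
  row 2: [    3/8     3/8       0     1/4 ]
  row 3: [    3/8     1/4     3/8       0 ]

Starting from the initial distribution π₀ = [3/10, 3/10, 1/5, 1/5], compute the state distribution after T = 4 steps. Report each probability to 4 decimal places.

π = [0.3542, 0.2584, 0.1615, 0.2259]

t=0: π = [0.3000, 0.3000, 0.2000, 0.2000]
t=1: π = [0.3375, 0.2750, 0.1500, 0.2375]
t=2: π = [0.3484, 0.2609, 0.1656, 0.2250]
t=3: π = [0.3533, 0.2598, 0.1605, 0.2264]
t=4: π = [0.3542, 0.2584, 0.1615, 0.2259]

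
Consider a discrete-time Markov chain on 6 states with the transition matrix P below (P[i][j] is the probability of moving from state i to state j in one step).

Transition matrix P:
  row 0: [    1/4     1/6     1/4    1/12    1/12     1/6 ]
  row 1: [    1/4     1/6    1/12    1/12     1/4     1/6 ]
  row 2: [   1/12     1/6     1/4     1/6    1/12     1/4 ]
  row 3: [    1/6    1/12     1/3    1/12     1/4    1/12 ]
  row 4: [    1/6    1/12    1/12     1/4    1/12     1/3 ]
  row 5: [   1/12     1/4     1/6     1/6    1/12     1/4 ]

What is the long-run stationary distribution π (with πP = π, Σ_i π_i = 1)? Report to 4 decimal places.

Balance equations π_j = Σ_i π_i·P[i][j]:
  π_0 = 1/4·π_0 + 1/4·π_1 + 1/12·π_2 + 1/6·π_3 + 1/6·π_4 + 1/12·π_5
  π_1 = 1/6·π_0 + 1/6·π_1 + 1/6·π_2 + 1/12·π_3 + 1/12·π_4 + 1/4·π_5
  π_2 = 1/4·π_0 + 1/12·π_1 + 1/4·π_2 + 1/3·π_3 + 1/12·π_4 + 1/6·π_5
  π_3 = 1/12·π_0 + 1/12·π_1 + 1/6·π_2 + 1/12·π_3 + 1/4·π_4 + 1/6·π_5
  π_4 = 1/12·π_0 + 1/4·π_1 + 1/12·π_2 + 1/4·π_3 + 1/12·π_4 + 1/12·π_5
  normalize: π_0 + π_1 + π_2 + π_3 + π_4 + π_5 = 1
Solving the linear system gives exactly π = [36149/226506, 12195/75502, 7356/37751, 5263/37751, 15118/113253, 23911/113253].

π = [0.1596, 0.1615, 0.1949, 0.1394, 0.1335, 0.2111]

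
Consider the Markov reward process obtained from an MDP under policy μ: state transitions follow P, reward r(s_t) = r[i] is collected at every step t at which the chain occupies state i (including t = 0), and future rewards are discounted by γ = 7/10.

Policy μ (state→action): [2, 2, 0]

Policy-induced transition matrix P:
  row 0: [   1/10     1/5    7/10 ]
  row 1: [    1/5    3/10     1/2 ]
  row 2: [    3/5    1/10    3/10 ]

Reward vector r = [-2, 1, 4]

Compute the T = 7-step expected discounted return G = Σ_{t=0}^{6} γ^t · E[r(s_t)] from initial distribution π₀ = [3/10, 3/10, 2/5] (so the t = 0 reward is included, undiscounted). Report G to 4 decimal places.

t=0: π = [0.3000, 0.3000, 0.4000], E[r] = 1.3000, γ^t·E[r] = 1.300000, running G = 1.300000
t=1: π = [0.3300, 0.1900, 0.4800], E[r] = 1.4500, γ^t·E[r] = 1.015000, running G = 2.315000
t=2: π = [0.3590, 0.1710, 0.4700], E[r] = 1.3330, γ^t·E[r] = 0.653170, running G = 2.968170
t=3: π = [0.3521, 0.1701, 0.4778], E[r] = 1.3771, γ^t·E[r] = 0.472345, running G = 3.440515
t=4: π = [0.3559, 0.1692, 0.4749], E[r] = 1.3569, γ^t·E[r] = 0.325780, running G = 3.766295
t=5: π = [0.3544, 0.1694, 0.4762], E[r] = 1.3656, γ^t·E[r] = 0.229512, running G = 3.995807
t=6: π = [0.3550, 0.1693, 0.4756], E[r] = 1.3617, γ^t·E[r] = 0.160207, running G = 4.156014

G = 4.1560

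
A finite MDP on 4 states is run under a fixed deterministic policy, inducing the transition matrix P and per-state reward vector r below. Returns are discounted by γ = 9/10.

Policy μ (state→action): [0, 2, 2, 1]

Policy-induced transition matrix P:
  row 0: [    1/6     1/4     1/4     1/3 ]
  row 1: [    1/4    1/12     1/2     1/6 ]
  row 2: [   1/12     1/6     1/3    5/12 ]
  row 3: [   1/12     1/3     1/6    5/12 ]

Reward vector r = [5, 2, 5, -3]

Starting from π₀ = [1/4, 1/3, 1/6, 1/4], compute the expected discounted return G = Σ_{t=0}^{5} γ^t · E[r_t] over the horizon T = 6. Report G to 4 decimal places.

G = 7.9750

t=0: π = [0.2500, 0.3333, 0.1667, 0.2500], E[r] = 2.0000, γ^t·E[r] = 2.000000, running G = 2.000000
t=1: π = [0.1597, 0.2014, 0.3264, 0.3125], E[r] = 1.8958, γ^t·E[r] = 1.706250, running G = 3.706250
t=2: π = [0.1302, 0.2153, 0.3015, 0.3530], E[r] = 1.5301, γ^t·E[r] = 1.239375, running G = 4.945625
t=3: π = [0.1301, 0.2184, 0.2995, 0.3520], E[r] = 1.5288, γ^t·E[r] = 1.114488, running G = 6.060113
t=4: π = [0.1306, 0.2180, 0.3002, 0.3512], E[r] = 1.5363, γ^t·E[r] = 1.007960, running G = 7.068073
t=5: π = [0.1305, 0.2179, 0.3002, 0.3513], E[r] = 1.5359, γ^t·E[r] = 0.906930, running G = 7.975003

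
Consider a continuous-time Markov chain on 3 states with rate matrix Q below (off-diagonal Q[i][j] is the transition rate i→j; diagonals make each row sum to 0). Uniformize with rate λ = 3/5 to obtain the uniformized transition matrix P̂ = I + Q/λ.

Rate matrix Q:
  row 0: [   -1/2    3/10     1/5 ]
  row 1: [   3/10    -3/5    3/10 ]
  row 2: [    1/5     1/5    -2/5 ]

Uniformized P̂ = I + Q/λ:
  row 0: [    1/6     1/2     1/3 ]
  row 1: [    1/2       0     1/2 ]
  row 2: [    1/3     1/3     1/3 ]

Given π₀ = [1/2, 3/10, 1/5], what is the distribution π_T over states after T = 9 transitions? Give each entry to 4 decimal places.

π = [0.3272, 0.2909, 0.3818]

t=0: π = [0.5000, 0.3000, 0.2000]
t=1: π = [0.3000, 0.3167, 0.3833]
t=2: π = [0.3361, 0.2778, 0.3861]
t=3: π = [0.3236, 0.2968, 0.3796]
t=4: π = [0.3289, 0.2883, 0.3828]
t=5: π = [0.3266, 0.2920, 0.3814]
t=6: π = [0.3276, 0.2904, 0.3820]
t=7: π = [0.3271, 0.2911, 0.3817]
t=8: π = [0.3273, 0.2908, 0.3819]
t=9: π = [0.3272, 0.2909, 0.3818]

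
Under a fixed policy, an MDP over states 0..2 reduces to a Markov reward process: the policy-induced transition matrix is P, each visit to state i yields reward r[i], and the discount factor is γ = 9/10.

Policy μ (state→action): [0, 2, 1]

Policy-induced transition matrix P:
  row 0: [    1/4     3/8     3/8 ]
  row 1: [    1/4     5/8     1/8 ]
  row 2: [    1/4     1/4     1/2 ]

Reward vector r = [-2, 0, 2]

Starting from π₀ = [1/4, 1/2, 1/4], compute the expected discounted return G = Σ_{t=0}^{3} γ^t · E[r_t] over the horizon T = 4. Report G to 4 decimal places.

t=0: π = [0.2500, 0.5000, 0.2500], E[r] = 0.0000, γ^t·E[r] = 0.000000, running G = 0.000000
t=1: π = [0.2500, 0.4688, 0.2813], E[r] = 0.0625, γ^t·E[r] = 0.056250, running G = 0.056250
t=2: π = [0.2500, 0.4570, 0.2930], E[r] = 0.0859, γ^t·E[r] = 0.069609, running G = 0.125859
t=3: π = [0.2500, 0.4526, 0.2974], E[r] = 0.0947, γ^t·E[r] = 0.069056, running G = 0.194915

G = 0.1949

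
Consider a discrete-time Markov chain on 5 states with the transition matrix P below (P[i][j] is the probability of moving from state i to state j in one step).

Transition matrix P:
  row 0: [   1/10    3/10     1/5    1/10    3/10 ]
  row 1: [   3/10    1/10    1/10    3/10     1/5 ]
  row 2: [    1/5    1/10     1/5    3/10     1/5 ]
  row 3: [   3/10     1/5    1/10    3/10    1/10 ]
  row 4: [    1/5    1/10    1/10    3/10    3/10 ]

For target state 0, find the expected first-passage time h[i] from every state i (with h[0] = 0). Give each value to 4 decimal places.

h = [0.0000, 3.7037, 4.1152, 3.6626, 4.1152]

First-step conditioning: h[0] = 0; for i ≠ 0, h[i] = 1 + Σ_k P[i][k]·h[k].
  h[1] = 1 + 1/10·h[1] + 1/10·h[2] + 3/10·h[3] + 1/5·h[4]
  h[2] = 1 + 1/10·h[1] + 1/5·h[2] + 3/10·h[3] + 1/5·h[4]
  h[3] = 1 + 1/5·h[1] + 1/10·h[2] + 3/10·h[3] + 1/10·h[4]
  h[4] = 1 + 1/10·h[1] + 1/10·h[2] + 3/10·h[3] + 3/10·h[4]
Solving the 4×4 linear system over states ≠ 0 gives exactly h = [0, 100/27, 1000/243, 890/243, 1000/243] (h[0] = 0 is the target).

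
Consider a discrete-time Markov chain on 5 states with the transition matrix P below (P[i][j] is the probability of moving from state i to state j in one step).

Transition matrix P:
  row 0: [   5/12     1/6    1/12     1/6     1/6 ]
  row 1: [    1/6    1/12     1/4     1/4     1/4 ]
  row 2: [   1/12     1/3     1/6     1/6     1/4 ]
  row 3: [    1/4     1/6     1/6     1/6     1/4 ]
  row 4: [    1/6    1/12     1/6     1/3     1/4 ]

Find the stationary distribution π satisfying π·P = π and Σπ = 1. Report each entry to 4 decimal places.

Balance equations π_j = Σ_i π_i·P[i][j]:
  π_0 = 5/12·π_0 + 1/6·π_1 + 1/12·π_2 + 1/4·π_3 + 1/6·π_4
  π_1 = 1/6·π_0 + 1/12·π_1 + 1/3·π_2 + 1/6·π_3 + 1/12·π_4
  π_2 = 1/12·π_0 + 1/4·π_1 + 1/6·π_2 + 1/6·π_3 + 1/6·π_4
  π_3 = 1/6·π_0 + 1/4·π_1 + 1/6·π_2 + 1/6·π_3 + 1/3·π_4
  normalize: π_0 + π_1 + π_2 + π_3 + π_4 = 1
Solving the linear system gives exactly π = [147/643, 724/4501, 2899/18004, 3935/18004, 297/1286].

π = [0.2286, 0.1609, 0.1610, 0.2186, 0.2309]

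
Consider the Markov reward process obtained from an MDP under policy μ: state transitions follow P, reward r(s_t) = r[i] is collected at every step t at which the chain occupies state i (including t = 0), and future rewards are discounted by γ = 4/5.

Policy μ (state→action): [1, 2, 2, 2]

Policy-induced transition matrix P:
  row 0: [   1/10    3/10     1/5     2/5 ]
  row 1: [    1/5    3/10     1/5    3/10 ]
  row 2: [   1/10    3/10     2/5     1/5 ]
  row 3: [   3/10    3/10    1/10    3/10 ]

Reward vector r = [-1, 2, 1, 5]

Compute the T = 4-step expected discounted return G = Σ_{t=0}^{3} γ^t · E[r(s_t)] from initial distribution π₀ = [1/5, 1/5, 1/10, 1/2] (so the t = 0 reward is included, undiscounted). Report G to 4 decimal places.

t=0: π = [0.2000, 0.2000, 0.1000, 0.5000], E[r] = 2.8000, γ^t·E[r] = 2.800000, running G = 2.800000
t=1: π = [0.2200, 0.3000, 0.1700, 0.3100], E[r] = 2.1000, γ^t·E[r] = 1.680000, running G = 4.480000
t=2: π = [0.1920, 0.3000, 0.2030, 0.3050], E[r] = 2.1360, γ^t·E[r] = 1.367040, running G = 5.847040
t=3: π = [0.1910, 0.3000, 0.2101, 0.2989], E[r] = 2.1136, γ^t·E[r] = 1.082163, running G = 6.929203

G = 6.9292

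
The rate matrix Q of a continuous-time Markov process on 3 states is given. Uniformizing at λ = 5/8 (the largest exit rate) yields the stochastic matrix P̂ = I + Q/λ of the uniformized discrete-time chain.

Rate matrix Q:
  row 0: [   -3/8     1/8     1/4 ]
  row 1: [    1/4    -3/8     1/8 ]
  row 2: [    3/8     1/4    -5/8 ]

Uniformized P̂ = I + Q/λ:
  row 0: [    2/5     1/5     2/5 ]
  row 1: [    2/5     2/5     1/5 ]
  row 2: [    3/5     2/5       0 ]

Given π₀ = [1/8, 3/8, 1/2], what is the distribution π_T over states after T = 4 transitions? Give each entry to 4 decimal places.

t=0: π = [0.1250, 0.3750, 0.5000]
t=1: π = [0.5000, 0.3750, 0.1250]
t=2: π = [0.4250, 0.3000, 0.2750]
t=3: π = [0.4550, 0.3150, 0.2300]
t=4: π = [0.4460, 0.3090, 0.2450]

π = [0.4460, 0.3090, 0.2450]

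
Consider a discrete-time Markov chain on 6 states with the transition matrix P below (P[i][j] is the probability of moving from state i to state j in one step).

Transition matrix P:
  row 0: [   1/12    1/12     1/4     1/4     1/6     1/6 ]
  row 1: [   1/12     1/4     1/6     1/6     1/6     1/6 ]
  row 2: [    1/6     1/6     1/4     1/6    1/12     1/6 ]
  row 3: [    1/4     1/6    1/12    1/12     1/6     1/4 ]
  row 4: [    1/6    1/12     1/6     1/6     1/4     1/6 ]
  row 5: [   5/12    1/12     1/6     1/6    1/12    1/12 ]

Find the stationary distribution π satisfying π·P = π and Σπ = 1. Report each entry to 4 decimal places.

π = [0.1949, 0.1353, 0.1842, 0.1688, 0.1499, 0.1668]

Balance equations π_j = Σ_i π_i·P[i][j]:
  π_0 = 1/12·π_0 + 1/12·π_1 + 1/6·π_2 + 1/4·π_3 + 1/6·π_4 + 5/12·π_5
  π_1 = 1/12·π_0 + 1/4·π_1 + 1/6·π_2 + 1/6·π_3 + 1/12·π_4 + 1/12·π_5
  π_2 = 1/4·π_0 + 1/6·π_1 + 1/4·π_2 + 1/12·π_3 + 1/6·π_4 + 1/6·π_5
  π_3 = 1/4·π_0 + 1/6·π_1 + 1/6·π_2 + 1/12·π_3 + 1/6·π_4 + 1/6·π_5
  π_4 = 1/6·π_0 + 1/6·π_1 + 1/12·π_2 + 1/6·π_3 + 1/4·π_4 + 1/12·π_5
  normalize: π_0 + π_1 + π_2 + π_3 + π_4 + π_5 = 1
Solving the linear system gives exactly π = [46823/240209, 32501/240209, 44244/240209, 40557/240209, 36009/240209, 40075/240209].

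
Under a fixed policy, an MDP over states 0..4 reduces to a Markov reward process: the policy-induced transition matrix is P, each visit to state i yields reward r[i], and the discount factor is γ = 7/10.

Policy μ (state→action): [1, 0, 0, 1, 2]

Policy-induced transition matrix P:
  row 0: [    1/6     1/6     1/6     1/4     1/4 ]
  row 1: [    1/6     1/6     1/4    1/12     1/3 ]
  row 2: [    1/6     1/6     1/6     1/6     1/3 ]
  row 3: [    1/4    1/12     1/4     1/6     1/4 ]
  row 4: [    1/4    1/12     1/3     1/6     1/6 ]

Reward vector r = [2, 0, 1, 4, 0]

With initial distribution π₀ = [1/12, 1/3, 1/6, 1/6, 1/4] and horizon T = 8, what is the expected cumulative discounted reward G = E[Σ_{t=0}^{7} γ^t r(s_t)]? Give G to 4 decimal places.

G = 3.7816

t=0: π = [0.0833, 0.3333, 0.1667, 0.1667, 0.2500], E[r] = 1.0000, γ^t·E[r] = 1.000000, running G = 1.000000
t=1: π = [0.2014, 0.1319, 0.2500, 0.1458, 0.2708], E[r] = 1.2361, γ^t·E[r] = 0.865278, running G = 1.865278
t=2: π = [0.2014, 0.1319, 0.2350, 0.1725, 0.2593], E[r] = 1.3275, γ^t·E[r] = 0.650498, running G = 2.515775
t=3: π = [0.2026, 0.1307, 0.2352, 0.1725, 0.2590], E[r] = 1.3303, γ^t·E[r] = 0.456308, running G = 2.972083
t=4: π = [0.2026, 0.1307, 0.2351, 0.1727, 0.2589], E[r] = 1.3310, γ^t·E[r] = 0.319568, running G = 3.291651
t=5: π = [0.2026, 0.1307, 0.2351, 0.1727, 0.2589], E[r] = 1.3310, γ^t·E[r] = 0.223701, running G = 3.515352
t=6: π = [0.2026, 0.1307, 0.2351, 0.1727, 0.2589], E[r] = 1.3310, γ^t·E[r] = 0.156591, running G = 3.671943
t=7: π = [0.2026, 0.1307, 0.2351, 0.1727, 0.2589], E[r] = 1.3310, γ^t·E[r] = 0.109614, running G = 3.781557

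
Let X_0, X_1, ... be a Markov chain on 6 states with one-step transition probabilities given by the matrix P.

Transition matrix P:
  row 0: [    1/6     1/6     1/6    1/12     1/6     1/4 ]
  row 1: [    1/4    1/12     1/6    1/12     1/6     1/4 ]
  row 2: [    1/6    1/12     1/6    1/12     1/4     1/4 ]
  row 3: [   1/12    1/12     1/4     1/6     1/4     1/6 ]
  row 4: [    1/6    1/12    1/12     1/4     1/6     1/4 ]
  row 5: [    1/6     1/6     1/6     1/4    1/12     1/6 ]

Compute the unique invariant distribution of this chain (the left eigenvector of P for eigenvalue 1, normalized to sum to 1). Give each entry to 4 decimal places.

Balance equations π_j = Σ_i π_i·P[i][j]:
  π_0 = 1/6·π_0 + 1/4·π_1 + 1/6·π_2 + 1/12·π_3 + 1/6·π_4 + 1/6·π_5
  π_1 = 1/6·π_0 + 1/12·π_1 + 1/12·π_2 + 1/12·π_3 + 1/12·π_4 + 1/6·π_5
  π_2 = 1/6·π_0 + 1/6·π_1 + 1/6·π_2 + 1/4·π_3 + 1/12·π_4 + 1/6·π_5
  π_3 = 1/12·π_0 + 1/12·π_1 + 1/12·π_2 + 1/6·π_3 + 1/4·π_4 + 1/4·π_5
  π_4 = 1/6·π_0 + 1/6·π_1 + 1/4·π_2 + 1/4·π_3 + 1/6·π_4 + 1/12·π_5
  normalize: π_0 + π_1 + π_2 + π_3 + π_4 + π_5 = 1
Solving the linear system gives exactly π = [43707/268619, 30913/268619, 3421/20663, 3359/20663, 3633/20663, 4510/20663].

π = [0.1627, 0.1151, 0.1656, 0.1626, 0.1758, 0.2183]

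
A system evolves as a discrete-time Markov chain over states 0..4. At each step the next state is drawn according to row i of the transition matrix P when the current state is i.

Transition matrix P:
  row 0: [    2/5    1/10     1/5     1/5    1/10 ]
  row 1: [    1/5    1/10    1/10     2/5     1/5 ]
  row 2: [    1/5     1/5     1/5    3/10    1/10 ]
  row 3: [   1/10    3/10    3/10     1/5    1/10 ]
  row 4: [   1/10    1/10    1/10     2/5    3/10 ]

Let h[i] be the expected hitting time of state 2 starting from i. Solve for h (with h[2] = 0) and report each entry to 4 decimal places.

h = [5.0933, 5.5733, 0.0000, 4.6800, 5.6267]

First-step conditioning: h[2] = 0; for i ≠ 2, h[i] = 1 + Σ_k P[i][k]·h[k].
  h[0] = 1 + 2/5·h[0] + 1/10·h[1] + 1/5·h[3] + 1/10·h[4]
  h[1] = 1 + 1/5·h[0] + 1/10·h[1] + 2/5·h[3] + 1/5·h[4]
  h[3] = 1 + 1/10·h[0] + 3/10·h[1] + 1/5·h[3] + 1/10·h[4]
  h[4] = 1 + 1/10·h[0] + 1/10·h[1] + 2/5·h[3] + 3/10·h[4]
Solving the 4×4 linear system over states ≠ 2 gives exactly h = [382/75, 418/75, 0, 117/25, 422/75] (h[2] = 0 is the target).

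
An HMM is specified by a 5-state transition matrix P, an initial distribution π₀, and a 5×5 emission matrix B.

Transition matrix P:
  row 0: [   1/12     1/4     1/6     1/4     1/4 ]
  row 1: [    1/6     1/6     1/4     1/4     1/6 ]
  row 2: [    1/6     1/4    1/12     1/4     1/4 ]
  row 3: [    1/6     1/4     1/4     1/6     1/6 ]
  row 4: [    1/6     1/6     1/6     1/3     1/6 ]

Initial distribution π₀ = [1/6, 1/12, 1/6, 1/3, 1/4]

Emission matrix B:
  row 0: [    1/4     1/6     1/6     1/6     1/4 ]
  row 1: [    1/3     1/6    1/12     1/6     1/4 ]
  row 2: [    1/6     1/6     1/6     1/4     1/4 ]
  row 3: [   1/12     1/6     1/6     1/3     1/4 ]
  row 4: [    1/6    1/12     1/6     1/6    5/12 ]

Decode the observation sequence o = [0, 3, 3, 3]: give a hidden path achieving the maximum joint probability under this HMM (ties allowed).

path = [4, 3, 2, 3]

t=0: δ = [4.167e-02, 2.778e-02, 2.778e-02, 2.778e-02, 4.167e-02]  (obs o_0=0)
t=1: δ = [1.157e-03, 1.736e-03, 1.736e-03, 4.630e-03, 1.736e-03]  ψ = [4, 0, 0, 4, 0]  (obs o_1=3)
t=2: δ = [1.286e-04, 1.929e-04, 2.894e-04, 2.572e-04, 1.286e-04]  ψ = [3, 3, 3, 3, 3]  (obs o_2=3)
t=3: δ = [8.038e-06, 1.206e-05, 1.608e-05, 2.411e-05, 1.206e-05]  ψ = [2, 2, 3, 2, 2]  (obs o_3=3)
backtrack: best end state = 3; path = [4, 3, 2, 3]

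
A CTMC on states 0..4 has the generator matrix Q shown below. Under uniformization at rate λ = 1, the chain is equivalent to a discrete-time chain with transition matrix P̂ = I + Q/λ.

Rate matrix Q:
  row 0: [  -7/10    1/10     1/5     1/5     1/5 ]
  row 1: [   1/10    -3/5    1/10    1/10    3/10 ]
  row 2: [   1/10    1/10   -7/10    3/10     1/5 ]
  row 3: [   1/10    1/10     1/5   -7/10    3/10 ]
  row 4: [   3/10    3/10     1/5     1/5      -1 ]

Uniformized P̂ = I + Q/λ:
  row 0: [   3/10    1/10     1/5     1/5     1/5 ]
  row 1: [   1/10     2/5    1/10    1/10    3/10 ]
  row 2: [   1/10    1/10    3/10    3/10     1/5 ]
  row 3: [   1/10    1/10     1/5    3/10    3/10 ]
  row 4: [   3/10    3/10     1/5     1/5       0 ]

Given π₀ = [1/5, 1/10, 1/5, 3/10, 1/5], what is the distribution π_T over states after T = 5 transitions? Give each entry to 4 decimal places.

π = [0.1754, 0.2002, 0.2001, 0.2224, 0.2019]

t=0: π = [0.2000, 0.1000, 0.2000, 0.3000, 0.2000]
t=1: π = [0.1800, 0.1700, 0.2100, 0.2400, 0.2000]
t=2: π = [0.1760, 0.1910, 0.2040, 0.2280, 0.2010]
t=3: π = [0.1754, 0.1975, 0.2013, 0.2241, 0.2017]
t=4: π = [0.1754, 0.1996, 0.2004, 0.2228, 0.2018]
t=5: π = [0.1754, 0.2002, 0.2001, 0.2224, 0.2019]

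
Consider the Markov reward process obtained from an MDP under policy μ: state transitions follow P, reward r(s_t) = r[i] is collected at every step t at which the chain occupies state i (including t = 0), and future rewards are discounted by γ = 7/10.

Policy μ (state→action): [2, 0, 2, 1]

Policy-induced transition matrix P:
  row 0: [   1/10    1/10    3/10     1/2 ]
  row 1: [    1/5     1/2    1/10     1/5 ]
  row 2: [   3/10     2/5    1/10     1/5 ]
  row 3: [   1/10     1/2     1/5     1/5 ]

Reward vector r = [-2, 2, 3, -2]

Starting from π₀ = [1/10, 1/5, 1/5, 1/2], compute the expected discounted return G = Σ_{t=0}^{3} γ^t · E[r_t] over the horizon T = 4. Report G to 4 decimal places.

t=0: π = [0.1000, 0.2000, 0.2000, 0.5000], E[r] = -0.2000, γ^t·E[r] = -0.200000, running G = -0.200000
t=1: π = [0.1600, 0.4400, 0.1700, 0.2300], E[r] = 0.6100, γ^t·E[r] = 0.427000, running G = 0.227000
t=2: π = [0.1780, 0.4190, 0.1550, 0.2480], E[r] = 0.4510, γ^t·E[r] = 0.220990, running G = 0.447990
t=3: π = [0.1729, 0.4133, 0.1604, 0.2534], E[r] = 0.4552, γ^t·E[r] = 0.156134, running G = 0.604124

G = 0.6041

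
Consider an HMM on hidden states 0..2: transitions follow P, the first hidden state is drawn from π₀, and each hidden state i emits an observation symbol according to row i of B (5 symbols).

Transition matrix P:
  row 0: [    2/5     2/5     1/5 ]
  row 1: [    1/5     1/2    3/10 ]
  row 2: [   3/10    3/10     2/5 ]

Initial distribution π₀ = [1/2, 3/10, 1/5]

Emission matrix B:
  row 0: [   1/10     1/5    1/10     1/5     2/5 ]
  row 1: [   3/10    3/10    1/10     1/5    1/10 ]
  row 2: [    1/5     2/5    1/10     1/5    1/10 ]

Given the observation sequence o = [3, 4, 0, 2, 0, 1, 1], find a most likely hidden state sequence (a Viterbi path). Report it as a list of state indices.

path = [0, 0, 1, 1, 1, 1, 1]

t=0: δ = [1.000e-01, 6.000e-02, 4.000e-02]  (obs o_0=3)
t=1: δ = [1.600e-02, 4.000e-03, 2.000e-03]  ψ = [0, 0, 0]  (obs o_1=4)
t=2: δ = [6.400e-04, 1.920e-03, 6.400e-04]  ψ = [0, 0, 0]  (obs o_2=0)
t=3: δ = [3.840e-05, 9.600e-05, 5.760e-05]  ψ = [1, 1, 1]  (obs o_3=2)
t=4: δ = [1.920e-06, 1.440e-05, 5.760e-06]  ψ = [1, 1, 1]  (obs o_4=0)
t=5: δ = [5.760e-07, 2.160e-06, 1.728e-06]  ψ = [1, 1, 1]  (obs o_5=1)
t=6: δ = [1.037e-07, 3.240e-07, 2.765e-07]  ψ = [2, 1, 2]  (obs o_6=1)
backtrack: best end state = 1; path = [0, 0, 1, 1, 1, 1, 1]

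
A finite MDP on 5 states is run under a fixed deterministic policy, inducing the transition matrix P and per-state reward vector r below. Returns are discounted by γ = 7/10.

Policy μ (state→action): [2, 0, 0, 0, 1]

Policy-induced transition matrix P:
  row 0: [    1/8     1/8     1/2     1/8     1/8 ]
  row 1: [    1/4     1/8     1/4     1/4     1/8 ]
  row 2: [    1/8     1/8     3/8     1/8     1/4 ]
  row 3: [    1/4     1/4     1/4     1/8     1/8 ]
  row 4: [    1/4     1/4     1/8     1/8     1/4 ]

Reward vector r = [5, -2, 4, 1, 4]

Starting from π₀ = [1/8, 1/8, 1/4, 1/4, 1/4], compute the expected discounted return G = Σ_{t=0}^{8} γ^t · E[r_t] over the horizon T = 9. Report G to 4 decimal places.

t=0: π = [0.1250, 0.1250, 0.2500, 0.2500, 0.2500], E[r] = 2.6250, γ^t·E[r] = 2.625000, running G = 2.625000
t=1: π = [0.2031, 0.1875, 0.2813, 0.1406, 0.1875], E[r] = 2.6563, γ^t·E[r] = 1.859375, running G = 4.484375
t=2: π = [0.1895, 0.1660, 0.3125, 0.1484, 0.1836], E[r] = 2.7480, γ^t·E[r] = 1.346543, running G = 5.830918
t=3: π = [0.1873, 0.1665, 0.3135, 0.1458, 0.1870], E[r] = 2.7510, γ^t·E[r] = 0.943585, running G = 6.774503
t=4: π = [0.1874, 0.1666, 0.3126, 0.1458, 0.1876], E[r] = 2.7504, γ^t·E[r] = 0.660370, running G = 7.434873
t=5: π = [0.1875, 0.1667, 0.3125, 0.1458, 0.1875], E[r] = 2.7500, γ^t·E[r] = 0.462191, running G = 7.897064
t=6: π = [0.1875, 0.1667, 0.3125, 0.1458, 0.1875], E[r] = 2.7500, γ^t·E[r] = 0.323534, running G = 8.220598
t=7: π = [0.1875, 0.1667, 0.3125, 0.1458, 0.1875], E[r] = 2.7500, γ^t·E[r] = 0.226474, running G = 8.447072
t=8: π = [0.1875, 0.1667, 0.3125, 0.1458, 0.1875], E[r] = 2.7500, γ^t·E[r] = 0.158532, running G = 8.605604

G = 8.6056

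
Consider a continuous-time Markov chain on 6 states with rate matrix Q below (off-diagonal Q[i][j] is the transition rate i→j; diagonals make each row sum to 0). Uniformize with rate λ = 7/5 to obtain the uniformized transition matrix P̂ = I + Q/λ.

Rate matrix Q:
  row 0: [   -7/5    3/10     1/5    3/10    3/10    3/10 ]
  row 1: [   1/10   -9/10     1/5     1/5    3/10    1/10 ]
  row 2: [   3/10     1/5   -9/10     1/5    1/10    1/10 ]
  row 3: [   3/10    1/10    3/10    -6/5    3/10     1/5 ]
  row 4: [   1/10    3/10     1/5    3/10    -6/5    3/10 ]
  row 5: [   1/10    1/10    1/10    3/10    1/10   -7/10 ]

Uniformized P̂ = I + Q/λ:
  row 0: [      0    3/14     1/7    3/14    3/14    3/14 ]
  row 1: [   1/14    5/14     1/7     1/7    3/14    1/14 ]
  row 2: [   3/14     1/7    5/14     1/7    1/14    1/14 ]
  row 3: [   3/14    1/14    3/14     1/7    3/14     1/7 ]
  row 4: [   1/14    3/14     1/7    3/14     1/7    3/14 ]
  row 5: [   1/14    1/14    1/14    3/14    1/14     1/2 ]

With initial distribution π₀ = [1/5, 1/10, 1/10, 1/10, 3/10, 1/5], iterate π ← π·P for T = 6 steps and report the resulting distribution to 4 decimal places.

t=0: π = [0.2000, 0.1000, 0.1000, 0.1000, 0.3000, 0.2000]
t=1: π = [0.0857, 0.1786, 0.1571, 0.1929, 0.1500, 0.2357]
t=2: π = [0.1153, 0.1673, 0.1735, 0.1765, 0.1474, 0.2199]
t=3: π = [0.1132, 0.1692, 0.1769, 0.1773, 0.1476, 0.2158]
t=4: π = [0.1140, 0.1697, 0.1780, 0.1769, 0.1476, 0.2138]
t=5: π = [0.1140, 0.1700, 0.1784, 0.1768, 0.1478, 0.2131]
t=6: π = [0.1140, 0.1701, 0.1785, 0.1768, 0.1478, 0.2128]

π = [0.1140, 0.1701, 0.1785, 0.1768, 0.1478, 0.2128]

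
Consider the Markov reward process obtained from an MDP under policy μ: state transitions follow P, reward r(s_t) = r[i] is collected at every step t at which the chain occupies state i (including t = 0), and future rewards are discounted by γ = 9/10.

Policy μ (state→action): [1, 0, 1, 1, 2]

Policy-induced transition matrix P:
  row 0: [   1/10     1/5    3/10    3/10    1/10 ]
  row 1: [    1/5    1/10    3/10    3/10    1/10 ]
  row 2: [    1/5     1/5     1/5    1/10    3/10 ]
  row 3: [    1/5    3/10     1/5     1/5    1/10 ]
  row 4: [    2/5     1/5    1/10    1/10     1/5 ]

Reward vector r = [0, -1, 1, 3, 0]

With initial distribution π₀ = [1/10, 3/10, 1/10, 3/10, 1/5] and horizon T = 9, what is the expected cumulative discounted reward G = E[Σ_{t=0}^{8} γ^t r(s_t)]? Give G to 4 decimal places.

t=0: π = [0.1000, 0.3000, 0.1000, 0.3000, 0.2000], E[r] = 0.7000, γ^t·E[r] = 0.700000, running G = 0.700000
t=1: π = [0.2300, 0.2000, 0.2200, 0.2100, 0.1400], E[r] = 0.6500, γ^t·E[r] = 0.585000, running G = 1.285000
t=2: π = [0.2050, 0.2010, 0.2290, 0.2070, 0.1580], E[r] = 0.6490, γ^t·E[r] = 0.525690, running G = 1.810690
t=3: π = [0.2111, 0.2006, 0.2248, 0.2019, 0.1616], E[r] = 0.6299, γ^t·E[r] = 0.459197, running G = 2.269887
t=4: π = [0.2112, 0.2001, 0.2250, 0.2025, 0.1611], E[r] = 0.6325, γ^t·E[r] = 0.414964, running G = 2.684851
t=5: π = [0.2111, 0.2002, 0.2250, 0.2025, 0.1611], E[r] = 0.6323, γ^t·E[r] = 0.373393, running G = 3.058244
t=6: π = [0.2111, 0.2002, 0.2250, 0.2025, 0.1611], E[r] = 0.6324, γ^t·E[r] = 0.336060, running G = 3.394304
t=7: π = [0.2111, 0.2002, 0.2250, 0.2025, 0.1611], E[r] = 0.6324, γ^t·E[r] = 0.302453, running G = 3.696757
t=8: π = [0.2111, 0.2002, 0.2250, 0.2025, 0.1611], E[r] = 0.6324, γ^t·E[r] = 0.272208, running G = 3.968965

G = 3.9690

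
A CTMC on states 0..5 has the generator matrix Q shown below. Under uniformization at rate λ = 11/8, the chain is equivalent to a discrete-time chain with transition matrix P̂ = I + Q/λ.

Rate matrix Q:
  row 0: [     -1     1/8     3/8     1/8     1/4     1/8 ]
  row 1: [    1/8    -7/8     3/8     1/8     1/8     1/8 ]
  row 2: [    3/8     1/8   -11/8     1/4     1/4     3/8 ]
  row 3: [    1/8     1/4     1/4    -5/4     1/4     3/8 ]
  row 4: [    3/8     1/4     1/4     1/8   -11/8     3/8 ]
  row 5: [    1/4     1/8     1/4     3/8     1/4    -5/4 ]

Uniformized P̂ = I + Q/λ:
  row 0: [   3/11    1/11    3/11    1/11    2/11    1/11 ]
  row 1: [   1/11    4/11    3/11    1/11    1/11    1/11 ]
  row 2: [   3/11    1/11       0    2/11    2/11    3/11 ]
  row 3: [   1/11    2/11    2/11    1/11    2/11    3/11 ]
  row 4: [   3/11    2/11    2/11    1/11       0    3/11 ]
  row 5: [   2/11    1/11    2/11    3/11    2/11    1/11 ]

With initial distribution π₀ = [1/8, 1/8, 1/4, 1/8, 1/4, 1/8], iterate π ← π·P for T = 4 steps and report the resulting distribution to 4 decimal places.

π = [0.2024, 0.1600, 0.1820, 0.1395, 0.1416, 0.1745]

t=0: π = [0.1250, 0.1250, 0.2500, 0.1250, 0.2500, 0.1250]
t=1: π = [0.2159, 0.1591, 0.1591, 0.1364, 0.1250, 0.2045]
t=2: π = [0.2004, 0.1581, 0.1870, 0.1426, 0.1446, 0.1674]
t=3: π = [0.2029, 0.1601, 0.1804, 0.1383, 0.1412, 0.1771]
t=4: π = [0.2024, 0.1600, 0.1820, 0.1395, 0.1416, 0.1745]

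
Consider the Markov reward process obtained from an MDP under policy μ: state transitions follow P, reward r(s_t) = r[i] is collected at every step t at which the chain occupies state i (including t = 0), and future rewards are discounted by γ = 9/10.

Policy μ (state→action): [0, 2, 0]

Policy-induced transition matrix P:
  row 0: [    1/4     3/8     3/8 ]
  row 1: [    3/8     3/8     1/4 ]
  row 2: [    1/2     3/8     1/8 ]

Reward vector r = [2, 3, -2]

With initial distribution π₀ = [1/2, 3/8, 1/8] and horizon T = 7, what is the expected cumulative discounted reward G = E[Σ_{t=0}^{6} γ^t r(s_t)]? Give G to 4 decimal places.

t=0: π = [0.5000, 0.3750, 0.1250], E[r] = 1.8750, γ^t·E[r] = 1.875000, running G = 1.875000
t=1: π = [0.3281, 0.3750, 0.2969], E[r] = 1.1875, γ^t·E[r] = 1.068750, running G = 2.943750
t=2: π = [0.3711, 0.3750, 0.2539], E[r] = 1.3594, γ^t·E[r] = 1.101094, running G = 4.044844
t=3: π = [0.3604, 0.3750, 0.2646], E[r] = 1.3164, γ^t·E[r] = 0.959660, running G = 5.004504
t=4: π = [0.3630, 0.3750, 0.2620], E[r] = 1.3271, γ^t·E[r] = 0.870742, running G = 5.875246
t=5: π = [0.3624, 0.3750, 0.2626], E[r] = 1.3245, γ^t·E[r] = 0.782082, running G = 6.657328
t=6: π = [0.3625, 0.3750, 0.2625], E[r] = 1.3251, γ^t·E[r] = 0.704231, running G = 7.361559

G = 7.3616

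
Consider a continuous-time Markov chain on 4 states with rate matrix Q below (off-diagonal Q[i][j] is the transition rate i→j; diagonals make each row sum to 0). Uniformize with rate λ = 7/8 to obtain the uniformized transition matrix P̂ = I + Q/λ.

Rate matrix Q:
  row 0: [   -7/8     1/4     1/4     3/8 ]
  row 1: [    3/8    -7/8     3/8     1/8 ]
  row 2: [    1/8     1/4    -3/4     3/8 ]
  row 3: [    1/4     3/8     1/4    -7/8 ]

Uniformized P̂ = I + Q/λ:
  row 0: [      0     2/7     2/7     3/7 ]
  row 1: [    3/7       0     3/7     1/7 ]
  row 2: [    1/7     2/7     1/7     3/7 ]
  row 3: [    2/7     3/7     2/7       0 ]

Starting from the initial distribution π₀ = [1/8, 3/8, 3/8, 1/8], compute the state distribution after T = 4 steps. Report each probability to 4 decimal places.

π = [0.2152, 0.2499, 0.2801, 0.2547]

t=0: π = [0.1250, 0.3750, 0.3750, 0.1250]
t=1: π = [0.2500, 0.1964, 0.2857, 0.2679]
t=2: π = [0.2015, 0.2679, 0.2730, 0.2577]
t=3: π = [0.2274, 0.2460, 0.2850, 0.2416]
t=4: π = [0.2152, 0.2499, 0.2801, 0.2547]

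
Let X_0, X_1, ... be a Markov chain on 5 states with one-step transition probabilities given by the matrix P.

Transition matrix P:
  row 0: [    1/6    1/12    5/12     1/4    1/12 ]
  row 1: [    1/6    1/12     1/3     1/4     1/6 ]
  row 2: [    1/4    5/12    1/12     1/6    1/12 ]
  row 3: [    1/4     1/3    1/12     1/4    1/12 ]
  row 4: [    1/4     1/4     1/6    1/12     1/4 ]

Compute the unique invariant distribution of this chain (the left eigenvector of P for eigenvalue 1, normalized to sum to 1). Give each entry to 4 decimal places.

π = [0.2130, 0.2307, 0.2223, 0.2110, 0.1231]

Balance equations π_j = Σ_i π_i·P[i][j]:
  π_0 = 1/6·π_0 + 1/6·π_1 + 1/4·π_2 + 1/4·π_3 + 1/4·π_4
  π_1 = 1/12·π_0 + 1/12·π_1 + 5/12·π_2 + 1/3·π_3 + 1/4·π_4
  π_2 = 5/12·π_0 + 1/3·π_1 + 1/12·π_2 + 1/12·π_3 + 1/6·π_4
  π_3 = 1/4·π_0 + 1/4·π_1 + 1/6·π_2 + 1/4·π_3 + 1/12·π_4
  normalize: π_0 + π_1 + π_2 + π_3 + π_4 = 1
Solving the linear system gives exactly π = [4864/22833, 5267/22833, 5075/22833, 4817/22833, 2810/22833].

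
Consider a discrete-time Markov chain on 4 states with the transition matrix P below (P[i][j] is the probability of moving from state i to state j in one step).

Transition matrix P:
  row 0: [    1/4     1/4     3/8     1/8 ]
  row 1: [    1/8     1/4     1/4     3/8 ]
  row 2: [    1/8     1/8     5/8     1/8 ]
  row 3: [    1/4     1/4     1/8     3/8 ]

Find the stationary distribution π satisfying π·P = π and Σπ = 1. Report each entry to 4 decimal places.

Balance equations π_j = Σ_i π_i·P[i][j]:
  π_0 = 1/4·π_0 + 1/8·π_1 + 1/8·π_2 + 1/4·π_3
  π_1 = 1/4·π_0 + 1/4·π_1 + 1/8·π_2 + 1/4·π_3
  π_2 = 3/8·π_0 + 1/4·π_1 + 5/8·π_2 + 1/8·π_3
  normalize: π_0 + π_1 + π_2 + π_3 = 1
Solving the linear system gives exactly π = [49/278, 28/139, 54/139, 65/278].

π = [0.1763, 0.2014, 0.3885, 0.2338]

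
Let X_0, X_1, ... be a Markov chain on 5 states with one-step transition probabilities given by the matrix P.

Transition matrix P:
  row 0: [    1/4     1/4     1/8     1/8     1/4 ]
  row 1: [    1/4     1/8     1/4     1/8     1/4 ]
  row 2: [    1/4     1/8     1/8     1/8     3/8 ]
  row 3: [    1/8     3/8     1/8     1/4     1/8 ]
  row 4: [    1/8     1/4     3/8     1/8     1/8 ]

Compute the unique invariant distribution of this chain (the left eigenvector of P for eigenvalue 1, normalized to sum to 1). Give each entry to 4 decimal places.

π = [0.2034, 0.2148, 0.2093, 0.1429, 0.2296]

Balance equations π_j = Σ_i π_i·P[i][j]:
  π_0 = 1/4·π_0 + 1/4·π_1 + 1/4·π_2 + 1/8·π_3 + 1/8·π_4
  π_1 = 1/4·π_0 + 1/8·π_1 + 1/8·π_2 + 3/8·π_3 + 1/4·π_4
  π_2 = 1/8·π_0 + 1/4·π_1 + 1/8·π_2 + 1/8·π_3 + 3/8·π_4
  π_3 = 1/8·π_0 + 1/8·π_1 + 1/8·π_2 + 1/4·π_3 + 1/8·π_4
  normalize: π_0 + π_1 + π_2 + π_3 + π_4 = 1
Solving the linear system gives exactly π = [130/639, 961/4473, 104/497, 1/7, 1027/4473].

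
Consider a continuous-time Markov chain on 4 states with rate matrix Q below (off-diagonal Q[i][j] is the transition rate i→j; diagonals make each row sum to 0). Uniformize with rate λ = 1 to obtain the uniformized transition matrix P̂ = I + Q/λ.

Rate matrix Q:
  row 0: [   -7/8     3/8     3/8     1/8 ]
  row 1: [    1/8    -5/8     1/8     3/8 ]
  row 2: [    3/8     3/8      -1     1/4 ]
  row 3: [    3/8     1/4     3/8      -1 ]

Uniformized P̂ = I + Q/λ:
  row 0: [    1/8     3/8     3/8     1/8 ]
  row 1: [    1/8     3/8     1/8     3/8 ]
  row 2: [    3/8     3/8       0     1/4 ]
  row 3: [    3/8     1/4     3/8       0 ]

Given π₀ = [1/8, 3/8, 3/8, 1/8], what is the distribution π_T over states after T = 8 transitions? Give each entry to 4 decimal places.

t=0: π = [0.1250, 0.3750, 0.3750, 0.1250]
t=1: π = [0.2500, 0.3594, 0.1406, 0.2500]
t=2: π = [0.2227, 0.3438, 0.2324, 0.2012]
t=3: π = [0.2334, 0.3499, 0.2019, 0.2148]
t=4: π = [0.2292, 0.3481, 0.2118, 0.2108]
t=5: π = [0.2307, 0.3486, 0.2085, 0.2122]
t=6: π = [0.2302, 0.3485, 0.2096, 0.2117]
t=7: π = [0.2303, 0.3485, 0.2093, 0.2119]
t=8: π = [0.2303, 0.3485, 0.2094, 0.2118]

π = [0.2303, 0.3485, 0.2094, 0.2118]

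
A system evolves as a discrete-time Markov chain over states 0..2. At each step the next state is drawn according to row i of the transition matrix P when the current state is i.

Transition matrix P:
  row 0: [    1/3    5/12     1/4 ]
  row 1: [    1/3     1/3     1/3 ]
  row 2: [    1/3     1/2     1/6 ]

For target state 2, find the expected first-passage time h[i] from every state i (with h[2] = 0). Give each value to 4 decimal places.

h = [3.5455, 3.2727, 0.0000]

First-step conditioning: h[2] = 0; for i ≠ 2, h[i] = 1 + Σ_k P[i][k]·h[k].
  h[0] = 1 + 1/3·h[0] + 5/12·h[1]
  h[1] = 1 + 1/3·h[0] + 1/3·h[1]
Solving the 2×2 linear system over states ≠ 2 gives exactly h = [39/11, 36/11, 0] (h[2] = 0 is the target).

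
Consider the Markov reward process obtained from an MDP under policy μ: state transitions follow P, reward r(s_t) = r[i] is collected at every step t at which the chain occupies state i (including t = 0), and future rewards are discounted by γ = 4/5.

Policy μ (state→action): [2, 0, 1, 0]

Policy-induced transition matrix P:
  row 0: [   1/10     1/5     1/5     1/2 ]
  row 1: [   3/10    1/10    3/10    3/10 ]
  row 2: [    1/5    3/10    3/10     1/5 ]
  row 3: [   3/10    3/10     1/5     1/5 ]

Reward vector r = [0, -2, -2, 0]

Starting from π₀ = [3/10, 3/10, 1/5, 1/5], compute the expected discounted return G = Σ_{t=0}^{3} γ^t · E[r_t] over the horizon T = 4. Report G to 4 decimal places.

G = -2.8423

t=0: π = [0.3000, 0.3000, 0.2000, 0.2000], E[r] = -1.0000, γ^t·E[r] = -1.000000, running G = -1.000000
t=1: π = [0.2200, 0.2100, 0.2500, 0.3200], E[r] = -0.9200, γ^t·E[r] = -0.736000, running G = -1.736000
t=2: π = [0.2310, 0.2360, 0.2460, 0.2870], E[r] = -0.9640, γ^t·E[r] = -0.616960, running G = -2.352960
t=3: π = [0.2292, 0.2297, 0.2482, 0.2929], E[r] = -0.9558, γ^t·E[r] = -0.489370, running G = -2.842330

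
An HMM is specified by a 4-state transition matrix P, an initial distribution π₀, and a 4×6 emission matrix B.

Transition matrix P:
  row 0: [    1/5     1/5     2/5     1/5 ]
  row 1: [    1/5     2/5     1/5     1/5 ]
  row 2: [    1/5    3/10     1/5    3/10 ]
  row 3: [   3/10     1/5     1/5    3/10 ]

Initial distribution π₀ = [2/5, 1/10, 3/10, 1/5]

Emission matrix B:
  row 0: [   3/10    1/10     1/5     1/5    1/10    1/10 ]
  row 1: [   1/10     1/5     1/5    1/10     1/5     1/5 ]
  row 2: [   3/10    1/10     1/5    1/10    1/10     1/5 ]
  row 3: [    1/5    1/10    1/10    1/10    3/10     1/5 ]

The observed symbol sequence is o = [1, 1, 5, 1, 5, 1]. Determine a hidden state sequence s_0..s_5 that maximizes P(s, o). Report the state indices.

t=0: δ = [4.000e-02, 2.000e-02, 3.000e-02, 2.000e-02]  (obs o_0=1)
t=1: δ = [8.000e-04, 1.800e-03, 1.600e-03, 9.000e-04]  ψ = [0, 2, 0, 2]  (obs o_1=1)
t=2: δ = [3.600e-05, 1.440e-04, 7.200e-05, 9.600e-05]  ψ = [1, 1, 1, 2]  (obs o_2=5)
t=3: δ = [2.880e-06, 1.152e-05, 2.880e-06, 2.880e-06]  ψ = [1, 1, 1, 1]  (obs o_3=1)
t=4: δ = [2.304e-07, 9.216e-07, 4.608e-07, 4.608e-07]  ψ = [1, 1, 1, 1]  (obs o_4=5)
t=5: δ = [1.843e-08, 7.373e-08, 1.843e-08, 1.843e-08]  ψ = [1, 1, 1, 1]  (obs o_5=1)
backtrack: best end state = 1; path = [2, 1, 1, 1, 1, 1]

path = [2, 1, 1, 1, 1, 1]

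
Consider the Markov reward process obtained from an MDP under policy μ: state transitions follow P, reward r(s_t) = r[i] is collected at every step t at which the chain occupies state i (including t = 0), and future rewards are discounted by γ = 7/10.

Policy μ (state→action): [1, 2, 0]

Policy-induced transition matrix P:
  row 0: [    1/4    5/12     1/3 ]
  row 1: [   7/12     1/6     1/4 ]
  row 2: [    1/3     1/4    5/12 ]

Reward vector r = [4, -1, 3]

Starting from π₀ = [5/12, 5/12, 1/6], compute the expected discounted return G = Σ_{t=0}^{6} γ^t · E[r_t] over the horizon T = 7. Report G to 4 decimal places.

G = 6.3424

t=0: π = [0.4167, 0.4167, 0.1667], E[r] = 1.7500, γ^t·E[r] = 1.750000, running G = 1.750000
t=1: π = [0.4028, 0.2847, 0.3125], E[r] = 2.2639, γ^t·E[r] = 1.584722, running G = 3.334722
t=2: π = [0.3709, 0.2934, 0.3356], E[r] = 2.1973, γ^t·E[r] = 1.076696, running G = 4.411418
t=3: π = [0.3758, 0.2874, 0.3369], E[r] = 2.2263, γ^t·E[r] = 0.763612, running G = 5.175030
t=4: π = [0.3739, 0.2887, 0.3375], E[r] = 2.2191, γ^t·E[r] = 0.532815, running G = 5.707845
t=5: π = [0.3743, 0.2883, 0.3374], E[r] = 2.2213, γ^t·E[r] = 0.373340, running G = 6.081184
t=6: π = [0.3742, 0.2884, 0.3374], E[r] = 2.2207, γ^t·E[r] = 0.261266, running G = 6.342450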